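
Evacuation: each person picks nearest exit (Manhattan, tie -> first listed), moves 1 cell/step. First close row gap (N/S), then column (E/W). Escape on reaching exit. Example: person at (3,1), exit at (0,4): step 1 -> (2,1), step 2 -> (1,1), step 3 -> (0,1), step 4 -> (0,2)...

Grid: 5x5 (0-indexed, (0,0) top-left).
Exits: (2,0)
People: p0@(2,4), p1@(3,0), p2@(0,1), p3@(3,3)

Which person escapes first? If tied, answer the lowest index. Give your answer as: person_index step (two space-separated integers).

Step 1: p0:(2,4)->(2,3) | p1:(3,0)->(2,0)->EXIT | p2:(0,1)->(1,1) | p3:(3,3)->(2,3)
Step 2: p0:(2,3)->(2,2) | p1:escaped | p2:(1,1)->(2,1) | p3:(2,3)->(2,2)
Step 3: p0:(2,2)->(2,1) | p1:escaped | p2:(2,1)->(2,0)->EXIT | p3:(2,2)->(2,1)
Step 4: p0:(2,1)->(2,0)->EXIT | p1:escaped | p2:escaped | p3:(2,1)->(2,0)->EXIT
Exit steps: [4, 1, 3, 4]
First to escape: p1 at step 1

Answer: 1 1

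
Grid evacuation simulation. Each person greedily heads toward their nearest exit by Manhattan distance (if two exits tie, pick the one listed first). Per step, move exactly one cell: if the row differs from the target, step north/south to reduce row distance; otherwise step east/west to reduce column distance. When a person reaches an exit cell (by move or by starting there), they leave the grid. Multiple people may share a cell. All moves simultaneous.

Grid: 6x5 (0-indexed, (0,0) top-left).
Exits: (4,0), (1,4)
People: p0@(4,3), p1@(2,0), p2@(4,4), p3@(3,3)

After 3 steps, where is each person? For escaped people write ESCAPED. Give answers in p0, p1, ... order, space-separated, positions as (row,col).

Step 1: p0:(4,3)->(4,2) | p1:(2,0)->(3,0) | p2:(4,4)->(3,4) | p3:(3,3)->(2,3)
Step 2: p0:(4,2)->(4,1) | p1:(3,0)->(4,0)->EXIT | p2:(3,4)->(2,4) | p3:(2,3)->(1,3)
Step 3: p0:(4,1)->(4,0)->EXIT | p1:escaped | p2:(2,4)->(1,4)->EXIT | p3:(1,3)->(1,4)->EXIT

ESCAPED ESCAPED ESCAPED ESCAPED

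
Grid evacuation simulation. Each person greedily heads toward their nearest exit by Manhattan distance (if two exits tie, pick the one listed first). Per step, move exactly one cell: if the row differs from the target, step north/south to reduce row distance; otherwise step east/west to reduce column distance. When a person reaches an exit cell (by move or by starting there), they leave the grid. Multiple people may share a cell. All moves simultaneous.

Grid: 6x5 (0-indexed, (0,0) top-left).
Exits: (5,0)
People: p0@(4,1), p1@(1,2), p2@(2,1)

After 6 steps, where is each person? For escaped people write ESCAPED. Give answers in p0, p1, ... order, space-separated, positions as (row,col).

Step 1: p0:(4,1)->(5,1) | p1:(1,2)->(2,2) | p2:(2,1)->(3,1)
Step 2: p0:(5,1)->(5,0)->EXIT | p1:(2,2)->(3,2) | p2:(3,1)->(4,1)
Step 3: p0:escaped | p1:(3,2)->(4,2) | p2:(4,1)->(5,1)
Step 4: p0:escaped | p1:(4,2)->(5,2) | p2:(5,1)->(5,0)->EXIT
Step 5: p0:escaped | p1:(5,2)->(5,1) | p2:escaped
Step 6: p0:escaped | p1:(5,1)->(5,0)->EXIT | p2:escaped

ESCAPED ESCAPED ESCAPED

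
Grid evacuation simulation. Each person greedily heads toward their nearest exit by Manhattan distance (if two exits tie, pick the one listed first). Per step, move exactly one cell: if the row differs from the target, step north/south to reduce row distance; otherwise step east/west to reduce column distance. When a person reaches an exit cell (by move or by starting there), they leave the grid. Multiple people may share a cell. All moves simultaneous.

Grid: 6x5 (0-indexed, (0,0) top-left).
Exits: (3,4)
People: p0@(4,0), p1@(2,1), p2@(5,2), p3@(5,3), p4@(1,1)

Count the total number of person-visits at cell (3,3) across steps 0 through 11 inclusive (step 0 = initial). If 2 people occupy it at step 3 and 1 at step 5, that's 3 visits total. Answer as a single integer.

Answer: 5

Derivation:
Step 0: p0@(4,0) p1@(2,1) p2@(5,2) p3@(5,3) p4@(1,1) -> at (3,3): 0 [-], cum=0
Step 1: p0@(3,0) p1@(3,1) p2@(4,2) p3@(4,3) p4@(2,1) -> at (3,3): 0 [-], cum=0
Step 2: p0@(3,1) p1@(3,2) p2@(3,2) p3@(3,3) p4@(3,1) -> at (3,3): 1 [p3], cum=1
Step 3: p0@(3,2) p1@(3,3) p2@(3,3) p3@ESC p4@(3,2) -> at (3,3): 2 [p1,p2], cum=3
Step 4: p0@(3,3) p1@ESC p2@ESC p3@ESC p4@(3,3) -> at (3,3): 2 [p0,p4], cum=5
Step 5: p0@ESC p1@ESC p2@ESC p3@ESC p4@ESC -> at (3,3): 0 [-], cum=5
Total visits = 5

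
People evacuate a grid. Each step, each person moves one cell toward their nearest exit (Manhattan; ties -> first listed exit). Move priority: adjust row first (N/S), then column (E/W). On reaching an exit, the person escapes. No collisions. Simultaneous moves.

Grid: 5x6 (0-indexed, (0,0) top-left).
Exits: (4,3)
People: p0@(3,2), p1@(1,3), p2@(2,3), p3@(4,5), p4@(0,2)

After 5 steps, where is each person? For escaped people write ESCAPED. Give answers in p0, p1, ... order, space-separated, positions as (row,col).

Step 1: p0:(3,2)->(4,2) | p1:(1,3)->(2,3) | p2:(2,3)->(3,3) | p3:(4,5)->(4,4) | p4:(0,2)->(1,2)
Step 2: p0:(4,2)->(4,3)->EXIT | p1:(2,3)->(3,3) | p2:(3,3)->(4,3)->EXIT | p3:(4,4)->(4,3)->EXIT | p4:(1,2)->(2,2)
Step 3: p0:escaped | p1:(3,3)->(4,3)->EXIT | p2:escaped | p3:escaped | p4:(2,2)->(3,2)
Step 4: p0:escaped | p1:escaped | p2:escaped | p3:escaped | p4:(3,2)->(4,2)
Step 5: p0:escaped | p1:escaped | p2:escaped | p3:escaped | p4:(4,2)->(4,3)->EXIT

ESCAPED ESCAPED ESCAPED ESCAPED ESCAPED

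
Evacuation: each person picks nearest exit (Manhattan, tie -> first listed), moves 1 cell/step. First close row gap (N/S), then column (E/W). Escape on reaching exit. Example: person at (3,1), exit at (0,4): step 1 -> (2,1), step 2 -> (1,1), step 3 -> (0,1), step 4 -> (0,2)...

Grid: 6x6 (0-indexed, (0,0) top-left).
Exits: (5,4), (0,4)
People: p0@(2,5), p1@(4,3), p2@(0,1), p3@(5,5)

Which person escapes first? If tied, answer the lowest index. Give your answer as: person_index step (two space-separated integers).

Answer: 3 1

Derivation:
Step 1: p0:(2,5)->(1,5) | p1:(4,3)->(5,3) | p2:(0,1)->(0,2) | p3:(5,5)->(5,4)->EXIT
Step 2: p0:(1,5)->(0,5) | p1:(5,3)->(5,4)->EXIT | p2:(0,2)->(0,3) | p3:escaped
Step 3: p0:(0,5)->(0,4)->EXIT | p1:escaped | p2:(0,3)->(0,4)->EXIT | p3:escaped
Exit steps: [3, 2, 3, 1]
First to escape: p3 at step 1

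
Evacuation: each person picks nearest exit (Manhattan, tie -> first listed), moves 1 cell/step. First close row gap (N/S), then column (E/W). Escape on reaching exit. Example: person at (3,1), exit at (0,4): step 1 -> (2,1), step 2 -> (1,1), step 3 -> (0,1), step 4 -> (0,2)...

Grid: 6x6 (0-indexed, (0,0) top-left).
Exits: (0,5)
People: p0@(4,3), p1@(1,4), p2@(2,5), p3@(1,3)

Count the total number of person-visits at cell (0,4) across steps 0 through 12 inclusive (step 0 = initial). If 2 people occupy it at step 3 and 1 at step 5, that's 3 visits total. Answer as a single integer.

Step 0: p0@(4,3) p1@(1,4) p2@(2,5) p3@(1,3) -> at (0,4): 0 [-], cum=0
Step 1: p0@(3,3) p1@(0,4) p2@(1,5) p3@(0,3) -> at (0,4): 1 [p1], cum=1
Step 2: p0@(2,3) p1@ESC p2@ESC p3@(0,4) -> at (0,4): 1 [p3], cum=2
Step 3: p0@(1,3) p1@ESC p2@ESC p3@ESC -> at (0,4): 0 [-], cum=2
Step 4: p0@(0,3) p1@ESC p2@ESC p3@ESC -> at (0,4): 0 [-], cum=2
Step 5: p0@(0,4) p1@ESC p2@ESC p3@ESC -> at (0,4): 1 [p0], cum=3
Step 6: p0@ESC p1@ESC p2@ESC p3@ESC -> at (0,4): 0 [-], cum=3
Total visits = 3

Answer: 3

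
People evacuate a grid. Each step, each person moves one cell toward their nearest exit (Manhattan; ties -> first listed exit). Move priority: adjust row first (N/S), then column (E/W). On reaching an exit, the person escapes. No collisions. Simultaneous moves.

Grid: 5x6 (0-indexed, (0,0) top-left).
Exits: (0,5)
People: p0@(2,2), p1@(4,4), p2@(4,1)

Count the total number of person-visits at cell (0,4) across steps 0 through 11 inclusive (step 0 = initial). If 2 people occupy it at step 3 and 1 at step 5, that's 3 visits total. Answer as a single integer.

Answer: 3

Derivation:
Step 0: p0@(2,2) p1@(4,4) p2@(4,1) -> at (0,4): 0 [-], cum=0
Step 1: p0@(1,2) p1@(3,4) p2@(3,1) -> at (0,4): 0 [-], cum=0
Step 2: p0@(0,2) p1@(2,4) p2@(2,1) -> at (0,4): 0 [-], cum=0
Step 3: p0@(0,3) p1@(1,4) p2@(1,1) -> at (0,4): 0 [-], cum=0
Step 4: p0@(0,4) p1@(0,4) p2@(0,1) -> at (0,4): 2 [p0,p1], cum=2
Step 5: p0@ESC p1@ESC p2@(0,2) -> at (0,4): 0 [-], cum=2
Step 6: p0@ESC p1@ESC p2@(0,3) -> at (0,4): 0 [-], cum=2
Step 7: p0@ESC p1@ESC p2@(0,4) -> at (0,4): 1 [p2], cum=3
Step 8: p0@ESC p1@ESC p2@ESC -> at (0,4): 0 [-], cum=3
Total visits = 3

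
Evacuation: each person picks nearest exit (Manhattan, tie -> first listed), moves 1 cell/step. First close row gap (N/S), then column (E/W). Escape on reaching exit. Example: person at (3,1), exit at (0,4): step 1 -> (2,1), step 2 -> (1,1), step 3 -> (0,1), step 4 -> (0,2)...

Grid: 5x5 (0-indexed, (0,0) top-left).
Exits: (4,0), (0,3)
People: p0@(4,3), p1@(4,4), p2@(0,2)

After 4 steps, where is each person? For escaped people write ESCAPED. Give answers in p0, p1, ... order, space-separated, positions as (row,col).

Step 1: p0:(4,3)->(4,2) | p1:(4,4)->(4,3) | p2:(0,2)->(0,3)->EXIT
Step 2: p0:(4,2)->(4,1) | p1:(4,3)->(4,2) | p2:escaped
Step 3: p0:(4,1)->(4,0)->EXIT | p1:(4,2)->(4,1) | p2:escaped
Step 4: p0:escaped | p1:(4,1)->(4,0)->EXIT | p2:escaped

ESCAPED ESCAPED ESCAPED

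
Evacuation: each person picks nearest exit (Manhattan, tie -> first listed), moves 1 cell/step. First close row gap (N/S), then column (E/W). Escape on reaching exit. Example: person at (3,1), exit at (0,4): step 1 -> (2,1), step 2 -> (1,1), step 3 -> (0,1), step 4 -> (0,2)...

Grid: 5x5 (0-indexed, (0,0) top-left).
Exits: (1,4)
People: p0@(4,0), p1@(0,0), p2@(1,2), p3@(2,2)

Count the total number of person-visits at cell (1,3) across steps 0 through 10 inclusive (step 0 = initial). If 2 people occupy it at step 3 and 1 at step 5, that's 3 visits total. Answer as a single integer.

Step 0: p0@(4,0) p1@(0,0) p2@(1,2) p3@(2,2) -> at (1,3): 0 [-], cum=0
Step 1: p0@(3,0) p1@(1,0) p2@(1,3) p3@(1,2) -> at (1,3): 1 [p2], cum=1
Step 2: p0@(2,0) p1@(1,1) p2@ESC p3@(1,3) -> at (1,3): 1 [p3], cum=2
Step 3: p0@(1,0) p1@(1,2) p2@ESC p3@ESC -> at (1,3): 0 [-], cum=2
Step 4: p0@(1,1) p1@(1,3) p2@ESC p3@ESC -> at (1,3): 1 [p1], cum=3
Step 5: p0@(1,2) p1@ESC p2@ESC p3@ESC -> at (1,3): 0 [-], cum=3
Step 6: p0@(1,3) p1@ESC p2@ESC p3@ESC -> at (1,3): 1 [p0], cum=4
Step 7: p0@ESC p1@ESC p2@ESC p3@ESC -> at (1,3): 0 [-], cum=4
Total visits = 4

Answer: 4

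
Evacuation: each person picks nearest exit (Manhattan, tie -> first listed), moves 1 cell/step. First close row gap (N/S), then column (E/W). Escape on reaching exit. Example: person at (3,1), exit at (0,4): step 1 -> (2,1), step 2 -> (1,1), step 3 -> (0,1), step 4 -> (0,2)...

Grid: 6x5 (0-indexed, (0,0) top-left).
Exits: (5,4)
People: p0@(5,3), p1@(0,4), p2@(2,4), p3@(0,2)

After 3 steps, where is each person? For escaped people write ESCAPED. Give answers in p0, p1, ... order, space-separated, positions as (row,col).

Step 1: p0:(5,3)->(5,4)->EXIT | p1:(0,4)->(1,4) | p2:(2,4)->(3,4) | p3:(0,2)->(1,2)
Step 2: p0:escaped | p1:(1,4)->(2,4) | p2:(3,4)->(4,4) | p3:(1,2)->(2,2)
Step 3: p0:escaped | p1:(2,4)->(3,4) | p2:(4,4)->(5,4)->EXIT | p3:(2,2)->(3,2)

ESCAPED (3,4) ESCAPED (3,2)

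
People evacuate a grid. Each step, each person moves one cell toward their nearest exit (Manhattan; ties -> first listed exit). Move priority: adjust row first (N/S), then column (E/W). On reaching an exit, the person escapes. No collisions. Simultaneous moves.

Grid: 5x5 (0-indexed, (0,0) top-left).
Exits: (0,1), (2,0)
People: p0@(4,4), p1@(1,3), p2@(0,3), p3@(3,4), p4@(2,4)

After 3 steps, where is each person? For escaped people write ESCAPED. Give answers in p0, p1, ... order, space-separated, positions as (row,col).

Step 1: p0:(4,4)->(3,4) | p1:(1,3)->(0,3) | p2:(0,3)->(0,2) | p3:(3,4)->(2,4) | p4:(2,4)->(2,3)
Step 2: p0:(3,4)->(2,4) | p1:(0,3)->(0,2) | p2:(0,2)->(0,1)->EXIT | p3:(2,4)->(2,3) | p4:(2,3)->(2,2)
Step 3: p0:(2,4)->(2,3) | p1:(0,2)->(0,1)->EXIT | p2:escaped | p3:(2,3)->(2,2) | p4:(2,2)->(2,1)

(2,3) ESCAPED ESCAPED (2,2) (2,1)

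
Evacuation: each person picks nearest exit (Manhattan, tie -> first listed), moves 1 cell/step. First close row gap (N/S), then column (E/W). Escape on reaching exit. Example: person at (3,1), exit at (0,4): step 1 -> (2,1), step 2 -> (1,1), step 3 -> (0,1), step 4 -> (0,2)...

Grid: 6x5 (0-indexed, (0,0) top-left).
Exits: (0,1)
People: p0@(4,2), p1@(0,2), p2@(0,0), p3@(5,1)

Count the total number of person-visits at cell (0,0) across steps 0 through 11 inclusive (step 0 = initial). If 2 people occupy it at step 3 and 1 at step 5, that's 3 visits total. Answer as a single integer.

Step 0: p0@(4,2) p1@(0,2) p2@(0,0) p3@(5,1) -> at (0,0): 1 [p2], cum=1
Step 1: p0@(3,2) p1@ESC p2@ESC p3@(4,1) -> at (0,0): 0 [-], cum=1
Step 2: p0@(2,2) p1@ESC p2@ESC p3@(3,1) -> at (0,0): 0 [-], cum=1
Step 3: p0@(1,2) p1@ESC p2@ESC p3@(2,1) -> at (0,0): 0 [-], cum=1
Step 4: p0@(0,2) p1@ESC p2@ESC p3@(1,1) -> at (0,0): 0 [-], cum=1
Step 5: p0@ESC p1@ESC p2@ESC p3@ESC -> at (0,0): 0 [-], cum=1
Total visits = 1

Answer: 1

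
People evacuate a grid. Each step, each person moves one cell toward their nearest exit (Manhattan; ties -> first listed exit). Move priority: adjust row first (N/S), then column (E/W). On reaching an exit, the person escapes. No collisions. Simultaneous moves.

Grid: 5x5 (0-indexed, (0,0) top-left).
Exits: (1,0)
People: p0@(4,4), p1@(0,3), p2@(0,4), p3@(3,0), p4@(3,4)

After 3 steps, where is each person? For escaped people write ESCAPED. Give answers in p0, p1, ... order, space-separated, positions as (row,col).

Step 1: p0:(4,4)->(3,4) | p1:(0,3)->(1,3) | p2:(0,4)->(1,4) | p3:(3,0)->(2,0) | p4:(3,4)->(2,4)
Step 2: p0:(3,4)->(2,4) | p1:(1,3)->(1,2) | p2:(1,4)->(1,3) | p3:(2,0)->(1,0)->EXIT | p4:(2,4)->(1,4)
Step 3: p0:(2,4)->(1,4) | p1:(1,2)->(1,1) | p2:(1,3)->(1,2) | p3:escaped | p4:(1,4)->(1,3)

(1,4) (1,1) (1,2) ESCAPED (1,3)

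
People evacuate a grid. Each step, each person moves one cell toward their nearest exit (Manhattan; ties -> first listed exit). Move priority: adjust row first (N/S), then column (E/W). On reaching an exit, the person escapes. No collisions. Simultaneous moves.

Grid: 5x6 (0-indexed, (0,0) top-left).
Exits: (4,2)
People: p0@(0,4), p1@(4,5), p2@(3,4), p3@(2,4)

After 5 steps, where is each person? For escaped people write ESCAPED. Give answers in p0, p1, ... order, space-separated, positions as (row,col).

Step 1: p0:(0,4)->(1,4) | p1:(4,5)->(4,4) | p2:(3,4)->(4,4) | p3:(2,4)->(3,4)
Step 2: p0:(1,4)->(2,4) | p1:(4,4)->(4,3) | p2:(4,4)->(4,3) | p3:(3,4)->(4,4)
Step 3: p0:(2,4)->(3,4) | p1:(4,3)->(4,2)->EXIT | p2:(4,3)->(4,2)->EXIT | p3:(4,4)->(4,3)
Step 4: p0:(3,4)->(4,4) | p1:escaped | p2:escaped | p3:(4,3)->(4,2)->EXIT
Step 5: p0:(4,4)->(4,3) | p1:escaped | p2:escaped | p3:escaped

(4,3) ESCAPED ESCAPED ESCAPED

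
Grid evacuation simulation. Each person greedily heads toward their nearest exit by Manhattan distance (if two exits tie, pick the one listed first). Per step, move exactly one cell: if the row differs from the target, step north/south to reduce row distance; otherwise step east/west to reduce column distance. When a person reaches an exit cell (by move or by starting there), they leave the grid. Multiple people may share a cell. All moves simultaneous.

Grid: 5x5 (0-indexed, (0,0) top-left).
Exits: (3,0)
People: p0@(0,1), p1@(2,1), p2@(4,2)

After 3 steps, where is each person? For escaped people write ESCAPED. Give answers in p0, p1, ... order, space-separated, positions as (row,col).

Step 1: p0:(0,1)->(1,1) | p1:(2,1)->(3,1) | p2:(4,2)->(3,2)
Step 2: p0:(1,1)->(2,1) | p1:(3,1)->(3,0)->EXIT | p2:(3,2)->(3,1)
Step 3: p0:(2,1)->(3,1) | p1:escaped | p2:(3,1)->(3,0)->EXIT

(3,1) ESCAPED ESCAPED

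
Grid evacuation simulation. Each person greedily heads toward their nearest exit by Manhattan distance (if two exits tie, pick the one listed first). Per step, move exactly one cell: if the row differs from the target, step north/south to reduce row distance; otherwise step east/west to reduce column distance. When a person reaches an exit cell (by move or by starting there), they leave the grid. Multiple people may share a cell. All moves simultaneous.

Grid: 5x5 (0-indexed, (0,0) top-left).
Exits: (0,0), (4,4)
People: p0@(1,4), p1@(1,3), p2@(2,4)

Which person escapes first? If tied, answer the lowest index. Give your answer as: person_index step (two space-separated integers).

Step 1: p0:(1,4)->(2,4) | p1:(1,3)->(0,3) | p2:(2,4)->(3,4)
Step 2: p0:(2,4)->(3,4) | p1:(0,3)->(0,2) | p2:(3,4)->(4,4)->EXIT
Step 3: p0:(3,4)->(4,4)->EXIT | p1:(0,2)->(0,1) | p2:escaped
Step 4: p0:escaped | p1:(0,1)->(0,0)->EXIT | p2:escaped
Exit steps: [3, 4, 2]
First to escape: p2 at step 2

Answer: 2 2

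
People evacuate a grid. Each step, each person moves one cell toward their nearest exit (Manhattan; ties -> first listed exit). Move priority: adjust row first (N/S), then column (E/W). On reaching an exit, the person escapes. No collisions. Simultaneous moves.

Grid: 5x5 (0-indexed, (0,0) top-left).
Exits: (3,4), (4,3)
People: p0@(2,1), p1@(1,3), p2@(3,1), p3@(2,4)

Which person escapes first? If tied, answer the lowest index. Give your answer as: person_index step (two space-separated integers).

Step 1: p0:(2,1)->(3,1) | p1:(1,3)->(2,3) | p2:(3,1)->(3,2) | p3:(2,4)->(3,4)->EXIT
Step 2: p0:(3,1)->(3,2) | p1:(2,3)->(3,3) | p2:(3,2)->(3,3) | p3:escaped
Step 3: p0:(3,2)->(3,3) | p1:(3,3)->(3,4)->EXIT | p2:(3,3)->(3,4)->EXIT | p3:escaped
Step 4: p0:(3,3)->(3,4)->EXIT | p1:escaped | p2:escaped | p3:escaped
Exit steps: [4, 3, 3, 1]
First to escape: p3 at step 1

Answer: 3 1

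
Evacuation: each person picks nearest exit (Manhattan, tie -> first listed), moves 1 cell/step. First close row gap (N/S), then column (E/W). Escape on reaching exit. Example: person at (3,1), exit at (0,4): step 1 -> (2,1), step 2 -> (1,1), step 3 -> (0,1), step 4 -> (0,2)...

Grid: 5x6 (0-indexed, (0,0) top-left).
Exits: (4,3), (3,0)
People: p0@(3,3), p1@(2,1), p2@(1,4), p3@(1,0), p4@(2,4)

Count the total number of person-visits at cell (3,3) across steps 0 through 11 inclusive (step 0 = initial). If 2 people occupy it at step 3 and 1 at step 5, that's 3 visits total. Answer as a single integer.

Answer: 1

Derivation:
Step 0: p0@(3,3) p1@(2,1) p2@(1,4) p3@(1,0) p4@(2,4) -> at (3,3): 1 [p0], cum=1
Step 1: p0@ESC p1@(3,1) p2@(2,4) p3@(2,0) p4@(3,4) -> at (3,3): 0 [-], cum=1
Step 2: p0@ESC p1@ESC p2@(3,4) p3@ESC p4@(4,4) -> at (3,3): 0 [-], cum=1
Step 3: p0@ESC p1@ESC p2@(4,4) p3@ESC p4@ESC -> at (3,3): 0 [-], cum=1
Step 4: p0@ESC p1@ESC p2@ESC p3@ESC p4@ESC -> at (3,3): 0 [-], cum=1
Total visits = 1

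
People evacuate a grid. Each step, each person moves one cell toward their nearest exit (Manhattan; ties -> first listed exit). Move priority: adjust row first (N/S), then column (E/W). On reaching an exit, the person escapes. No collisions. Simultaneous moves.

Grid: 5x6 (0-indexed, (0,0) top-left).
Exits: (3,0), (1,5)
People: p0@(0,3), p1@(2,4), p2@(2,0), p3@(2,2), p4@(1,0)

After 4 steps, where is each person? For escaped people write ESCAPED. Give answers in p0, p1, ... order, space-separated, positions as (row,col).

Step 1: p0:(0,3)->(1,3) | p1:(2,4)->(1,4) | p2:(2,0)->(3,0)->EXIT | p3:(2,2)->(3,2) | p4:(1,0)->(2,0)
Step 2: p0:(1,3)->(1,4) | p1:(1,4)->(1,5)->EXIT | p2:escaped | p3:(3,2)->(3,1) | p4:(2,0)->(3,0)->EXIT
Step 3: p0:(1,4)->(1,5)->EXIT | p1:escaped | p2:escaped | p3:(3,1)->(3,0)->EXIT | p4:escaped

ESCAPED ESCAPED ESCAPED ESCAPED ESCAPED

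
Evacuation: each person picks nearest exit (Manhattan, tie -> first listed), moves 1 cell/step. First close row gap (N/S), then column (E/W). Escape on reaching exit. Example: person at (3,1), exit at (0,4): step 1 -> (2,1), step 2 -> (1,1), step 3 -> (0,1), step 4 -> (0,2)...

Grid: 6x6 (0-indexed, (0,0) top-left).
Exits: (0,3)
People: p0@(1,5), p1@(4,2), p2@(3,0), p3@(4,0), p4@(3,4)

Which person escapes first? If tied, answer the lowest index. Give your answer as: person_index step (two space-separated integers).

Answer: 0 3

Derivation:
Step 1: p0:(1,5)->(0,5) | p1:(4,2)->(3,2) | p2:(3,0)->(2,0) | p3:(4,0)->(3,0) | p4:(3,4)->(2,4)
Step 2: p0:(0,5)->(0,4) | p1:(3,2)->(2,2) | p2:(2,0)->(1,0) | p3:(3,0)->(2,0) | p4:(2,4)->(1,4)
Step 3: p0:(0,4)->(0,3)->EXIT | p1:(2,2)->(1,2) | p2:(1,0)->(0,0) | p3:(2,0)->(1,0) | p4:(1,4)->(0,4)
Step 4: p0:escaped | p1:(1,2)->(0,2) | p2:(0,0)->(0,1) | p3:(1,0)->(0,0) | p4:(0,4)->(0,3)->EXIT
Step 5: p0:escaped | p1:(0,2)->(0,3)->EXIT | p2:(0,1)->(0,2) | p3:(0,0)->(0,1) | p4:escaped
Step 6: p0:escaped | p1:escaped | p2:(0,2)->(0,3)->EXIT | p3:(0,1)->(0,2) | p4:escaped
Step 7: p0:escaped | p1:escaped | p2:escaped | p3:(0,2)->(0,3)->EXIT | p4:escaped
Exit steps: [3, 5, 6, 7, 4]
First to escape: p0 at step 3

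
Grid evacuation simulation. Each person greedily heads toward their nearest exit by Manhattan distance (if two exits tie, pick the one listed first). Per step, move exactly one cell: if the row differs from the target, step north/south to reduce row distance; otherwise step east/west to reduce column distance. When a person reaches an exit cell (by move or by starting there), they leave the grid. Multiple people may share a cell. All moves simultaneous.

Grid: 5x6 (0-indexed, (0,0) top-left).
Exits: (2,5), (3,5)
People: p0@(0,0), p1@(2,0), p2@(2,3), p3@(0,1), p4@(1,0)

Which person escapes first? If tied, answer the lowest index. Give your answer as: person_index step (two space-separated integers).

Step 1: p0:(0,0)->(1,0) | p1:(2,0)->(2,1) | p2:(2,3)->(2,4) | p3:(0,1)->(1,1) | p4:(1,0)->(2,0)
Step 2: p0:(1,0)->(2,0) | p1:(2,1)->(2,2) | p2:(2,4)->(2,5)->EXIT | p3:(1,1)->(2,1) | p4:(2,0)->(2,1)
Step 3: p0:(2,0)->(2,1) | p1:(2,2)->(2,3) | p2:escaped | p3:(2,1)->(2,2) | p4:(2,1)->(2,2)
Step 4: p0:(2,1)->(2,2) | p1:(2,3)->(2,4) | p2:escaped | p3:(2,2)->(2,3) | p4:(2,2)->(2,3)
Step 5: p0:(2,2)->(2,3) | p1:(2,4)->(2,5)->EXIT | p2:escaped | p3:(2,3)->(2,4) | p4:(2,3)->(2,4)
Step 6: p0:(2,3)->(2,4) | p1:escaped | p2:escaped | p3:(2,4)->(2,5)->EXIT | p4:(2,4)->(2,5)->EXIT
Step 7: p0:(2,4)->(2,5)->EXIT | p1:escaped | p2:escaped | p3:escaped | p4:escaped
Exit steps: [7, 5, 2, 6, 6]
First to escape: p2 at step 2

Answer: 2 2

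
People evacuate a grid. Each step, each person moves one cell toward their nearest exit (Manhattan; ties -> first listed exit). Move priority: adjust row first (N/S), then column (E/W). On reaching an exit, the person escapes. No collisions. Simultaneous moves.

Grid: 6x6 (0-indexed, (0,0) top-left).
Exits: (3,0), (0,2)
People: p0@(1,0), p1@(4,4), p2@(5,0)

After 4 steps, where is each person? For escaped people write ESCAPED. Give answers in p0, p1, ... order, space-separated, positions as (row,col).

Step 1: p0:(1,0)->(2,0) | p1:(4,4)->(3,4) | p2:(5,0)->(4,0)
Step 2: p0:(2,0)->(3,0)->EXIT | p1:(3,4)->(3,3) | p2:(4,0)->(3,0)->EXIT
Step 3: p0:escaped | p1:(3,3)->(3,2) | p2:escaped
Step 4: p0:escaped | p1:(3,2)->(3,1) | p2:escaped

ESCAPED (3,1) ESCAPED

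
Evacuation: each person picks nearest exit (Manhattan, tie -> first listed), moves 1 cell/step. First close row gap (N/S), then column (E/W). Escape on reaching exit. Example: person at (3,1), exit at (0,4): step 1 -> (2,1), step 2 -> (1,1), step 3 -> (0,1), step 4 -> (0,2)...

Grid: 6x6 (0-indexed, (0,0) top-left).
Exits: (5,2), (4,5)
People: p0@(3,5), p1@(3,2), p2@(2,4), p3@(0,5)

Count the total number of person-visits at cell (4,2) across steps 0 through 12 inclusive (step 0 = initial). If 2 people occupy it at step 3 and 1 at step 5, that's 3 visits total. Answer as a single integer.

Step 0: p0@(3,5) p1@(3,2) p2@(2,4) p3@(0,5) -> at (4,2): 0 [-], cum=0
Step 1: p0@ESC p1@(4,2) p2@(3,4) p3@(1,5) -> at (4,2): 1 [p1], cum=1
Step 2: p0@ESC p1@ESC p2@(4,4) p3@(2,5) -> at (4,2): 0 [-], cum=1
Step 3: p0@ESC p1@ESC p2@ESC p3@(3,5) -> at (4,2): 0 [-], cum=1
Step 4: p0@ESC p1@ESC p2@ESC p3@ESC -> at (4,2): 0 [-], cum=1
Total visits = 1

Answer: 1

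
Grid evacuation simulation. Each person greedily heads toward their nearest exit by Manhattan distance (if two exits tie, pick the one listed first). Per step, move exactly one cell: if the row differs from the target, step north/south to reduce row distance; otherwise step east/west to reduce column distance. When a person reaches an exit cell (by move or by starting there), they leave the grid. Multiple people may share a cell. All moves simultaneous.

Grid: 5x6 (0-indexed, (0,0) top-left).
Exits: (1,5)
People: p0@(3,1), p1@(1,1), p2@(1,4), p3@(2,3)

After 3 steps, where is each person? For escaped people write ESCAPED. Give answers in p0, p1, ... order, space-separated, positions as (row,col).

Step 1: p0:(3,1)->(2,1) | p1:(1,1)->(1,2) | p2:(1,4)->(1,5)->EXIT | p3:(2,3)->(1,3)
Step 2: p0:(2,1)->(1,1) | p1:(1,2)->(1,3) | p2:escaped | p3:(1,3)->(1,4)
Step 3: p0:(1,1)->(1,2) | p1:(1,3)->(1,4) | p2:escaped | p3:(1,4)->(1,5)->EXIT

(1,2) (1,4) ESCAPED ESCAPED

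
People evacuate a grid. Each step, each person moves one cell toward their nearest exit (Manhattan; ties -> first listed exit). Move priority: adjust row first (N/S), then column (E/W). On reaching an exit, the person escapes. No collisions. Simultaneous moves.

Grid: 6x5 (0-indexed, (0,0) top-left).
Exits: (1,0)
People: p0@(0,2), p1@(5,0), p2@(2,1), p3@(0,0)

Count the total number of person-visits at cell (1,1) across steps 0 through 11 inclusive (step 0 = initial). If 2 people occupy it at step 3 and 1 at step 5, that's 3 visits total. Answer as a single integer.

Step 0: p0@(0,2) p1@(5,0) p2@(2,1) p3@(0,0) -> at (1,1): 0 [-], cum=0
Step 1: p0@(1,2) p1@(4,0) p2@(1,1) p3@ESC -> at (1,1): 1 [p2], cum=1
Step 2: p0@(1,1) p1@(3,0) p2@ESC p3@ESC -> at (1,1): 1 [p0], cum=2
Step 3: p0@ESC p1@(2,0) p2@ESC p3@ESC -> at (1,1): 0 [-], cum=2
Step 4: p0@ESC p1@ESC p2@ESC p3@ESC -> at (1,1): 0 [-], cum=2
Total visits = 2

Answer: 2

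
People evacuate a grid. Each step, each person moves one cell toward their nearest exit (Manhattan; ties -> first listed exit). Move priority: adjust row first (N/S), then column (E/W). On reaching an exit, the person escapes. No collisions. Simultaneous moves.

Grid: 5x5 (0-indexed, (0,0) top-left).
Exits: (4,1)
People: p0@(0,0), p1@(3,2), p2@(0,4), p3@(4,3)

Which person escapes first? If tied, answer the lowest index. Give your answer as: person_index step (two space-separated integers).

Step 1: p0:(0,0)->(1,0) | p1:(3,2)->(4,2) | p2:(0,4)->(1,4) | p3:(4,3)->(4,2)
Step 2: p0:(1,0)->(2,0) | p1:(4,2)->(4,1)->EXIT | p2:(1,4)->(2,4) | p3:(4,2)->(4,1)->EXIT
Step 3: p0:(2,0)->(3,0) | p1:escaped | p2:(2,4)->(3,4) | p3:escaped
Step 4: p0:(3,0)->(4,0) | p1:escaped | p2:(3,4)->(4,4) | p3:escaped
Step 5: p0:(4,0)->(4,1)->EXIT | p1:escaped | p2:(4,4)->(4,3) | p3:escaped
Step 6: p0:escaped | p1:escaped | p2:(4,3)->(4,2) | p3:escaped
Step 7: p0:escaped | p1:escaped | p2:(4,2)->(4,1)->EXIT | p3:escaped
Exit steps: [5, 2, 7, 2]
First to escape: p1 at step 2

Answer: 1 2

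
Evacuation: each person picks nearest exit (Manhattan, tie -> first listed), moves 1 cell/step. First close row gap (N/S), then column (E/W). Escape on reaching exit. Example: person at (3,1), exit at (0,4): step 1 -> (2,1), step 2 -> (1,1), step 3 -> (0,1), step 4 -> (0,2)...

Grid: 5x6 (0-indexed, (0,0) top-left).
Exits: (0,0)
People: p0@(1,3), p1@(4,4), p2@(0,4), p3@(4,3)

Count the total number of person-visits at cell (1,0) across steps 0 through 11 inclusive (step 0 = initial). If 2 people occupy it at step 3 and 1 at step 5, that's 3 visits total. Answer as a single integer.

Step 0: p0@(1,3) p1@(4,4) p2@(0,4) p3@(4,3) -> at (1,0): 0 [-], cum=0
Step 1: p0@(0,3) p1@(3,4) p2@(0,3) p3@(3,3) -> at (1,0): 0 [-], cum=0
Step 2: p0@(0,2) p1@(2,4) p2@(0,2) p3@(2,3) -> at (1,0): 0 [-], cum=0
Step 3: p0@(0,1) p1@(1,4) p2@(0,1) p3@(1,3) -> at (1,0): 0 [-], cum=0
Step 4: p0@ESC p1@(0,4) p2@ESC p3@(0,3) -> at (1,0): 0 [-], cum=0
Step 5: p0@ESC p1@(0,3) p2@ESC p3@(0,2) -> at (1,0): 0 [-], cum=0
Step 6: p0@ESC p1@(0,2) p2@ESC p3@(0,1) -> at (1,0): 0 [-], cum=0
Step 7: p0@ESC p1@(0,1) p2@ESC p3@ESC -> at (1,0): 0 [-], cum=0
Step 8: p0@ESC p1@ESC p2@ESC p3@ESC -> at (1,0): 0 [-], cum=0
Total visits = 0

Answer: 0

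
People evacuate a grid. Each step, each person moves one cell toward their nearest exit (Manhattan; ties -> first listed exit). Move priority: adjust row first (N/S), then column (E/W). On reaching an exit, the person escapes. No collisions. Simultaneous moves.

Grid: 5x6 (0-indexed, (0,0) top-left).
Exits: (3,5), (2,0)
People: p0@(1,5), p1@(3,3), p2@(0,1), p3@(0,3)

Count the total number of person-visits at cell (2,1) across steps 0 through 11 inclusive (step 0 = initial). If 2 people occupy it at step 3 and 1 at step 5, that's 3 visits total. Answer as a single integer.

Answer: 1

Derivation:
Step 0: p0@(1,5) p1@(3,3) p2@(0,1) p3@(0,3) -> at (2,1): 0 [-], cum=0
Step 1: p0@(2,5) p1@(3,4) p2@(1,1) p3@(1,3) -> at (2,1): 0 [-], cum=0
Step 2: p0@ESC p1@ESC p2@(2,1) p3@(2,3) -> at (2,1): 1 [p2], cum=1
Step 3: p0@ESC p1@ESC p2@ESC p3@(3,3) -> at (2,1): 0 [-], cum=1
Step 4: p0@ESC p1@ESC p2@ESC p3@(3,4) -> at (2,1): 0 [-], cum=1
Step 5: p0@ESC p1@ESC p2@ESC p3@ESC -> at (2,1): 0 [-], cum=1
Total visits = 1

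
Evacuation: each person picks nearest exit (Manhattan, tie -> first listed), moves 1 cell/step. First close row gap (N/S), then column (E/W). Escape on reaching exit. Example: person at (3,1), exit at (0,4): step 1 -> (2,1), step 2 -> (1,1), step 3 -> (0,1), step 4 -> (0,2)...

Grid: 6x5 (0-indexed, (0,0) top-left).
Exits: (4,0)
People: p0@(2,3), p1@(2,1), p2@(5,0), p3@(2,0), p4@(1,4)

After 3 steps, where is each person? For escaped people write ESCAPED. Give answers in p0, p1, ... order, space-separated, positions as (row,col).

Step 1: p0:(2,3)->(3,3) | p1:(2,1)->(3,1) | p2:(5,0)->(4,0)->EXIT | p3:(2,0)->(3,0) | p4:(1,4)->(2,4)
Step 2: p0:(3,3)->(4,3) | p1:(3,1)->(4,1) | p2:escaped | p3:(3,0)->(4,0)->EXIT | p4:(2,4)->(3,4)
Step 3: p0:(4,3)->(4,2) | p1:(4,1)->(4,0)->EXIT | p2:escaped | p3:escaped | p4:(3,4)->(4,4)

(4,2) ESCAPED ESCAPED ESCAPED (4,4)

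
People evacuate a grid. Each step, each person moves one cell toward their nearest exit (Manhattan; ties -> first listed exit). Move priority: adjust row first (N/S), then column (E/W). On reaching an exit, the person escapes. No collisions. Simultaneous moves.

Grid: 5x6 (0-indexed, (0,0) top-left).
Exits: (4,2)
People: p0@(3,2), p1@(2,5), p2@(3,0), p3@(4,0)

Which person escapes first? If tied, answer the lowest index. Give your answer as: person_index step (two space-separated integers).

Step 1: p0:(3,2)->(4,2)->EXIT | p1:(2,5)->(3,5) | p2:(3,0)->(4,0) | p3:(4,0)->(4,1)
Step 2: p0:escaped | p1:(3,5)->(4,5) | p2:(4,0)->(4,1) | p3:(4,1)->(4,2)->EXIT
Step 3: p0:escaped | p1:(4,5)->(4,4) | p2:(4,1)->(4,2)->EXIT | p3:escaped
Step 4: p0:escaped | p1:(4,4)->(4,3) | p2:escaped | p3:escaped
Step 5: p0:escaped | p1:(4,3)->(4,2)->EXIT | p2:escaped | p3:escaped
Exit steps: [1, 5, 3, 2]
First to escape: p0 at step 1

Answer: 0 1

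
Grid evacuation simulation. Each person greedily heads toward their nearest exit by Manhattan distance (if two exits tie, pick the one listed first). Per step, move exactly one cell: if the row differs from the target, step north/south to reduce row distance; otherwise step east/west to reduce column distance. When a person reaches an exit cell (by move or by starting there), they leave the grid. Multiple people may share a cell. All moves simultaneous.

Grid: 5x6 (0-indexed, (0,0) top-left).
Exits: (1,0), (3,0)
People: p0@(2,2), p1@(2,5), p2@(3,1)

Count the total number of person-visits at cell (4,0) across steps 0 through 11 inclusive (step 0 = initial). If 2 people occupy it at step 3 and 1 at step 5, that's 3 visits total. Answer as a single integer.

Step 0: p0@(2,2) p1@(2,5) p2@(3,1) -> at (4,0): 0 [-], cum=0
Step 1: p0@(1,2) p1@(1,5) p2@ESC -> at (4,0): 0 [-], cum=0
Step 2: p0@(1,1) p1@(1,4) p2@ESC -> at (4,0): 0 [-], cum=0
Step 3: p0@ESC p1@(1,3) p2@ESC -> at (4,0): 0 [-], cum=0
Step 4: p0@ESC p1@(1,2) p2@ESC -> at (4,0): 0 [-], cum=0
Step 5: p0@ESC p1@(1,1) p2@ESC -> at (4,0): 0 [-], cum=0
Step 6: p0@ESC p1@ESC p2@ESC -> at (4,0): 0 [-], cum=0
Total visits = 0

Answer: 0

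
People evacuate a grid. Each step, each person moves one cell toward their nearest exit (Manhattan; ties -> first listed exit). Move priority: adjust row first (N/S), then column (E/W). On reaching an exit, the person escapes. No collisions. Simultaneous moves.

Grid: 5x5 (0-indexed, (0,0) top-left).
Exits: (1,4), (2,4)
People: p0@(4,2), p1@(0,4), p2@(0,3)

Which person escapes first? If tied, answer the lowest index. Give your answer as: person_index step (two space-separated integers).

Step 1: p0:(4,2)->(3,2) | p1:(0,4)->(1,4)->EXIT | p2:(0,3)->(1,3)
Step 2: p0:(3,2)->(2,2) | p1:escaped | p2:(1,3)->(1,4)->EXIT
Step 3: p0:(2,2)->(2,3) | p1:escaped | p2:escaped
Step 4: p0:(2,3)->(2,4)->EXIT | p1:escaped | p2:escaped
Exit steps: [4, 1, 2]
First to escape: p1 at step 1

Answer: 1 1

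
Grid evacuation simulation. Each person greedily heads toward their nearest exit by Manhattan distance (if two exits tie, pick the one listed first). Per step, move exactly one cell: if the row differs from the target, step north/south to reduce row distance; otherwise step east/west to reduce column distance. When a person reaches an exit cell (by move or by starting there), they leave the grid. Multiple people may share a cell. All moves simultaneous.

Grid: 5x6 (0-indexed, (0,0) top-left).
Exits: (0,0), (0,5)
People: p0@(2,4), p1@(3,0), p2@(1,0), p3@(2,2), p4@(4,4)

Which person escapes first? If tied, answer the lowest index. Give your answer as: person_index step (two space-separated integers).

Answer: 2 1

Derivation:
Step 1: p0:(2,4)->(1,4) | p1:(3,0)->(2,0) | p2:(1,0)->(0,0)->EXIT | p3:(2,2)->(1,2) | p4:(4,4)->(3,4)
Step 2: p0:(1,4)->(0,4) | p1:(2,0)->(1,0) | p2:escaped | p3:(1,2)->(0,2) | p4:(3,4)->(2,4)
Step 3: p0:(0,4)->(0,5)->EXIT | p1:(1,0)->(0,0)->EXIT | p2:escaped | p3:(0,2)->(0,1) | p4:(2,4)->(1,4)
Step 4: p0:escaped | p1:escaped | p2:escaped | p3:(0,1)->(0,0)->EXIT | p4:(1,4)->(0,4)
Step 5: p0:escaped | p1:escaped | p2:escaped | p3:escaped | p4:(0,4)->(0,5)->EXIT
Exit steps: [3, 3, 1, 4, 5]
First to escape: p2 at step 1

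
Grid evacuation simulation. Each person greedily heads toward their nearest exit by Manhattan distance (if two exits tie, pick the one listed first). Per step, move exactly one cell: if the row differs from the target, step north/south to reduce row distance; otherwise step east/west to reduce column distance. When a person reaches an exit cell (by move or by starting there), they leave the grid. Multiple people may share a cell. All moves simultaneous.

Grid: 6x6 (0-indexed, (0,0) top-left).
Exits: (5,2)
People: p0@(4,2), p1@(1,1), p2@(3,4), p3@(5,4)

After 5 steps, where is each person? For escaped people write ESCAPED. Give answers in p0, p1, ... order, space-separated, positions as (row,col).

Step 1: p0:(4,2)->(5,2)->EXIT | p1:(1,1)->(2,1) | p2:(3,4)->(4,4) | p3:(5,4)->(5,3)
Step 2: p0:escaped | p1:(2,1)->(3,1) | p2:(4,4)->(5,4) | p3:(5,3)->(5,2)->EXIT
Step 3: p0:escaped | p1:(3,1)->(4,1) | p2:(5,4)->(5,3) | p3:escaped
Step 4: p0:escaped | p1:(4,1)->(5,1) | p2:(5,3)->(5,2)->EXIT | p3:escaped
Step 5: p0:escaped | p1:(5,1)->(5,2)->EXIT | p2:escaped | p3:escaped

ESCAPED ESCAPED ESCAPED ESCAPED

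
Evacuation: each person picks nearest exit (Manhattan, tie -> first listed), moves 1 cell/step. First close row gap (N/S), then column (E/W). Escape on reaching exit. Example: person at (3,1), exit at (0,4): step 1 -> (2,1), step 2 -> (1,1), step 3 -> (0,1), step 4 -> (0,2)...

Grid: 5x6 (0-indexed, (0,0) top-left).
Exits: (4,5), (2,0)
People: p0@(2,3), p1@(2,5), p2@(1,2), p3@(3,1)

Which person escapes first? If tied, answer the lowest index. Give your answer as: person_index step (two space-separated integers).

Step 1: p0:(2,3)->(2,2) | p1:(2,5)->(3,5) | p2:(1,2)->(2,2) | p3:(3,1)->(2,1)
Step 2: p0:(2,2)->(2,1) | p1:(3,5)->(4,5)->EXIT | p2:(2,2)->(2,1) | p3:(2,1)->(2,0)->EXIT
Step 3: p0:(2,1)->(2,0)->EXIT | p1:escaped | p2:(2,1)->(2,0)->EXIT | p3:escaped
Exit steps: [3, 2, 3, 2]
First to escape: p1 at step 2

Answer: 1 2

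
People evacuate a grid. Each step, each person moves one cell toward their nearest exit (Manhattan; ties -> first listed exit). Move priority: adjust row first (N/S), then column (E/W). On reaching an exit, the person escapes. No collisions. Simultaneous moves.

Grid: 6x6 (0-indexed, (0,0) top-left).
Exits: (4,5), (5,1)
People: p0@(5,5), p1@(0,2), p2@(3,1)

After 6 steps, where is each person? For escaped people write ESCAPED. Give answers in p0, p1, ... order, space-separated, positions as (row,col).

Step 1: p0:(5,5)->(4,5)->EXIT | p1:(0,2)->(1,2) | p2:(3,1)->(4,1)
Step 2: p0:escaped | p1:(1,2)->(2,2) | p2:(4,1)->(5,1)->EXIT
Step 3: p0:escaped | p1:(2,2)->(3,2) | p2:escaped
Step 4: p0:escaped | p1:(3,2)->(4,2) | p2:escaped
Step 5: p0:escaped | p1:(4,2)->(5,2) | p2:escaped
Step 6: p0:escaped | p1:(5,2)->(5,1)->EXIT | p2:escaped

ESCAPED ESCAPED ESCAPED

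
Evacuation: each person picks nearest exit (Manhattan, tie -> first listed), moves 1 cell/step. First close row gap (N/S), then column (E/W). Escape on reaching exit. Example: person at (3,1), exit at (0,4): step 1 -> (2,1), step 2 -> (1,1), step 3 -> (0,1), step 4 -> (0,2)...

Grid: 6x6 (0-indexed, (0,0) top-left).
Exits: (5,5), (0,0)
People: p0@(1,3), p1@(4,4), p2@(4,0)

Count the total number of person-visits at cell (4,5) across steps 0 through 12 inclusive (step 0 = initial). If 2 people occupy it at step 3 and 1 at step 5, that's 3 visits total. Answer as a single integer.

Answer: 0

Derivation:
Step 0: p0@(1,3) p1@(4,4) p2@(4,0) -> at (4,5): 0 [-], cum=0
Step 1: p0@(0,3) p1@(5,4) p2@(3,0) -> at (4,5): 0 [-], cum=0
Step 2: p0@(0,2) p1@ESC p2@(2,0) -> at (4,5): 0 [-], cum=0
Step 3: p0@(0,1) p1@ESC p2@(1,0) -> at (4,5): 0 [-], cum=0
Step 4: p0@ESC p1@ESC p2@ESC -> at (4,5): 0 [-], cum=0
Total visits = 0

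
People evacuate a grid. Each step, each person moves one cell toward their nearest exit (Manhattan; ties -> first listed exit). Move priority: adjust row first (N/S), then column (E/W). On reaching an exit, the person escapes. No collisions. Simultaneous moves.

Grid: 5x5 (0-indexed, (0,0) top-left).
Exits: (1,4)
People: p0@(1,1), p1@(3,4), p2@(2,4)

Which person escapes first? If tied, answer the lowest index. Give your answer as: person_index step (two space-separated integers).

Answer: 2 1

Derivation:
Step 1: p0:(1,1)->(1,2) | p1:(3,4)->(2,4) | p2:(2,4)->(1,4)->EXIT
Step 2: p0:(1,2)->(1,3) | p1:(2,4)->(1,4)->EXIT | p2:escaped
Step 3: p0:(1,3)->(1,4)->EXIT | p1:escaped | p2:escaped
Exit steps: [3, 2, 1]
First to escape: p2 at step 1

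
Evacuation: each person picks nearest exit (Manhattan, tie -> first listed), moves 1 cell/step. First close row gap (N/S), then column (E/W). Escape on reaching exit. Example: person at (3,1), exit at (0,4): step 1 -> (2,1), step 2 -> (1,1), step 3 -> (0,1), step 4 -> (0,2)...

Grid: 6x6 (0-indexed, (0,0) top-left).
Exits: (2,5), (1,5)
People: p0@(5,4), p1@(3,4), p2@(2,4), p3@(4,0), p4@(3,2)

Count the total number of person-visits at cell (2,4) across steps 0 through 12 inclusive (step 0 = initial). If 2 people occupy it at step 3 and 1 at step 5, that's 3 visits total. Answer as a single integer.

Answer: 5

Derivation:
Step 0: p0@(5,4) p1@(3,4) p2@(2,4) p3@(4,0) p4@(3,2) -> at (2,4): 1 [p2], cum=1
Step 1: p0@(4,4) p1@(2,4) p2@ESC p3@(3,0) p4@(2,2) -> at (2,4): 1 [p1], cum=2
Step 2: p0@(3,4) p1@ESC p2@ESC p3@(2,0) p4@(2,3) -> at (2,4): 0 [-], cum=2
Step 3: p0@(2,4) p1@ESC p2@ESC p3@(2,1) p4@(2,4) -> at (2,4): 2 [p0,p4], cum=4
Step 4: p0@ESC p1@ESC p2@ESC p3@(2,2) p4@ESC -> at (2,4): 0 [-], cum=4
Step 5: p0@ESC p1@ESC p2@ESC p3@(2,3) p4@ESC -> at (2,4): 0 [-], cum=4
Step 6: p0@ESC p1@ESC p2@ESC p3@(2,4) p4@ESC -> at (2,4): 1 [p3], cum=5
Step 7: p0@ESC p1@ESC p2@ESC p3@ESC p4@ESC -> at (2,4): 0 [-], cum=5
Total visits = 5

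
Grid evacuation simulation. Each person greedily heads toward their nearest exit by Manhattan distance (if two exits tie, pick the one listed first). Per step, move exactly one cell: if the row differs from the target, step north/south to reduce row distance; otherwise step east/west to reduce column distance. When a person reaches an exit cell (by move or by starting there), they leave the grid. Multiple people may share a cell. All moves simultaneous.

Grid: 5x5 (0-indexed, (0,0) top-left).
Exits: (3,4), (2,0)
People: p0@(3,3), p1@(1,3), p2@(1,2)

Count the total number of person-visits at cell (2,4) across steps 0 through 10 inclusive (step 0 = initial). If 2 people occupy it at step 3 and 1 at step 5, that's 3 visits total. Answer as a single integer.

Answer: 0

Derivation:
Step 0: p0@(3,3) p1@(1,3) p2@(1,2) -> at (2,4): 0 [-], cum=0
Step 1: p0@ESC p1@(2,3) p2@(2,2) -> at (2,4): 0 [-], cum=0
Step 2: p0@ESC p1@(3,3) p2@(2,1) -> at (2,4): 0 [-], cum=0
Step 3: p0@ESC p1@ESC p2@ESC -> at (2,4): 0 [-], cum=0
Total visits = 0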